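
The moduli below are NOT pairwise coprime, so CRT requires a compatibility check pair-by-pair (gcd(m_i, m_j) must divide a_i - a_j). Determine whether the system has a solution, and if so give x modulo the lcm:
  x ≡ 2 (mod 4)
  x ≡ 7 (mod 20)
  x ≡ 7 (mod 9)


Moduli 4, 20, 9 are not pairwise coprime, so CRT works modulo lcm(m_i) when all pairwise compatibility conditions hold.
Pairwise compatibility: gcd(m_i, m_j) must divide a_i - a_j for every pair.
Merge one congruence at a time:
  Start: x ≡ 2 (mod 4).
  Combine with x ≡ 7 (mod 20): gcd(4, 20) = 4, and 7 - 2 = 5 is NOT divisible by 4.
    ⇒ system is inconsistent (no integer solution).

No solution (the system is inconsistent).


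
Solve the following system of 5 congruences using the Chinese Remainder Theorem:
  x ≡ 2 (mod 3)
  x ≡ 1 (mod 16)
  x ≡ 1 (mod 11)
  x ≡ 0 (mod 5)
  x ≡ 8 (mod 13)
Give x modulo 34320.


Product of moduli M = 3 · 16 · 11 · 5 · 13 = 34320.
Merge one congruence at a time:
  Start: x ≡ 2 (mod 3).
  Combine with x ≡ 1 (mod 16); new modulus lcm = 48.
    Write x = 2 + 3·t and substitute into x ≡ 1 (mod 16): 3·t ≡ 1 − 2 = -1 (mod 16).
    Reduce coefficients mod 16: 3·t ≡ 15 (mod 16).
    The inverse of 3 mod 16 is 11 (since 3·11 = 33 = 2·16 + 1), so t ≡ 11·15 = 165 ≡ 5 (mod 16).
    Then x = 2 + 3·5 = 17, valid modulo lcm(3, 16) = 48: x ≡ 17 (mod 48).
  Combine with x ≡ 1 (mod 11); new modulus lcm = 528.
    Write x = 17 + 48·t and substitute into x ≡ 1 (mod 11): 48·t ≡ 1 − 17 = -16 (mod 11).
    Reduce coefficients mod 11: 4·t ≡ 6 (mod 11).
    The inverse of 4 mod 11 is 3 (since 4·3 = 12 = 1·11 + 1), so t ≡ 3·6 = 18 ≡ 7 (mod 11).
    Then x = 17 + 48·7 = 353, valid modulo lcm(48, 11) = 528: x ≡ 353 (mod 528).
  Combine with x ≡ 0 (mod 5); new modulus lcm = 2640.
    Write x = 353 + 528·t and substitute into x ≡ 0 (mod 5): 528·t ≡ 0 − 353 = -353 (mod 5).
    Reduce coefficients mod 5: 3·t ≡ 2 (mod 5).
    The inverse of 3 mod 5 is 2 (since 3·2 = 6 = 1·5 + 1), so t ≡ 2·2 = 4 ≡ 4 (mod 5).
    Then x = 353 + 528·4 = 2465, valid modulo lcm(528, 5) = 2640: x ≡ 2465 (mod 2640).
  Combine with x ≡ 8 (mod 13); new modulus lcm = 34320.
    Write x = 2465 + 2640·t and substitute into x ≡ 8 (mod 13): 2640·t ≡ 8 − 2465 = -2457 (mod 13).
    Reduce coefficients mod 13: 1·t ≡ 0 (mod 13).
    So t ≡ 0 (mod 13).
    Then x = 2465 + 2640·0 = 2465, valid modulo lcm(2640, 13) = 34320: x ≡ 2465 (mod 34320).
Verify against each original: 2465 mod 3 = 2, 2465 mod 16 = 1, 2465 mod 11 = 1, 2465 mod 5 = 0, 2465 mod 13 = 8.

x ≡ 2465 (mod 34320).


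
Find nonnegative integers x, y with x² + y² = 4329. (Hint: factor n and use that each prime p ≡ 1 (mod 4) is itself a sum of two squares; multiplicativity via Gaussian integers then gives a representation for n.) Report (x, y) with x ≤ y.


Step 1: Factor n = 4329 = 3^2 · 13 · 37.
Step 2: Check the mod-4 condition on each prime factor: 3 ≡ 3 (mod 4), exponent 2 (must be even); 13 ≡ 1 (mod 4), exponent 1; 37 ≡ 1 (mod 4), exponent 1.
All primes ≡ 3 (mod 4) appear to even exponent (or don't appear), so by the two-squares theorem n IS expressible as a sum of two squares.
Step 3: Build a representation. Group n = k² · m with k = 3 and m = 13 · 37 = 481 (a product of primes ≡ 1 (mod 4)); a representation of m scales to one of n via (k·x)² + (k·y)² = k²(x² + y²). Each prime p ≡ 1 (mod 4) is itself a sum of two squares; find a² by testing p − a² for a perfect square:
  13: 13 − 1² = 12, 13 − 2² = 9 = 3² ⇒ 13 = 2² + 3².
  37: 37 − 1² = 36 = 6² ⇒ 37 = 1² + 6².
  Combine using the Brahmagupta–Fibonacci identity (a² + b²)(c² + d²) = (ac − bd)² + (ad + bc)² = (ac + bd)² + (ad − bc)²:
  13 · 37 = 481: from (2² + 3²)(1² + 6²), take (2·1 − 3·6, 2·6 + 3·1) = (2 − 18, 12 + 3) = (-16, 15); dropping signs (only squares matter) gives (16, 15); check 16² + 15² = 256 + 225 = 481 ✓.
  Scale by k = 3: (3·16, 3·15) = (48, 45).
Step 4: Order so x ≤ y and verify: 45² + 48² = 2025 + 2304 = 4329 = n. ✓

n = 4329 = 45² + 48² (one valid representation with x ≤ y).


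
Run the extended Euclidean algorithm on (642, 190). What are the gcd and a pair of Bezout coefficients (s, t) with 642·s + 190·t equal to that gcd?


Euclidean algorithm on (642, 190) — divide until remainder is 0:
  642 = 3 · 190 + 72
  190 = 2 · 72 + 46
  72 = 1 · 46 + 26
  46 = 1 · 26 + 20
  26 = 1 · 20 + 6
  20 = 3 · 6 + 2
  6 = 3 · 2 + 0
gcd(642, 190) = 2.
Track Bezout coefficients alongside the remainders: start with r₀ = 642 = a·1 + b·0 (s = 1, t = 0) and r₁ = 190 = a·0 + b·1 (s = 0, t = 1); each new remainder r_{k+1} = r_{k-1} − q_k·r_k inherits s_{k+1} = s_{k-1} − q_k·s_k, t_{k+1} = t_{k-1} − q_k·t_k, so r_k = a·s_k + b·t_k at every step:
  q = 3: r = 72, s = 1 − 3·0 = 1, t = 0 − 3·1 = -3  (check: 642·1 + 190·(-3) = 72)
  q = 2: r = 46, s = 0 − 2·1 = -2, t = 1 − 2·(-3) = 7  (check: 642·(-2) + 190·7 = 46)
  q = 1: r = 26, s = 1 − 1·(-2) = 3, t = -3 − 1·7 = -10  (check: 642·3 + 190·(-10) = 26)
  q = 1: r = 20, s = -2 − 1·3 = -5, t = 7 − 1·(-10) = 17  (check: 642·(-5) + 190·17 = 20)
  q = 1: r = 6, s = 3 − 1·(-5) = 8, t = -10 − 1·17 = -27  (check: 642·8 + 190·(-27) = 6)
  q = 3: r = 2, s = -5 − 3·8 = -29, t = 17 − 3·(-27) = 98  (check: 642·(-29) + 190·98 = 2)
The row with r = 2 (the gcd) gives the Bezout coefficients s = -29, t = 98.
Result: 642 · (-29) + 190 · (98) = 2.

gcd(642, 190) = 2; s = -29, t = 98 (check: 642·(-29) + 190·98 = 2).


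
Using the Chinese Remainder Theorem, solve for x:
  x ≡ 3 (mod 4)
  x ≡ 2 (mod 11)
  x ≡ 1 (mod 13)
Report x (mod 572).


Moduli 4, 11, 13 are pairwise coprime; by CRT there is a unique solution modulo M = 4 · 11 · 13 = 572.
Solve pairwise, accumulating the modulus:
  Start with x ≡ 3 (mod 4).
  Combine with x ≡ 2 (mod 11): since gcd(4, 11) = 1, we get a unique residue mod 44.
    Write x = 3 + 4·t and substitute into x ≡ 2 (mod 11): 4·t ≡ 2 − 3 = -1 (mod 11).
    Reduce coefficients mod 11: 4·t ≡ 10 (mod 11).
    The inverse of 4 mod 11 is 3 (since 4·3 = 12 = 1·11 + 1), so t ≡ 3·10 = 30 ≡ 8 (mod 11).
    Then x = 3 + 4·8 = 35, valid modulo lcm(4, 11) = 44: x ≡ 35 (mod 44).
  Combine with x ≡ 1 (mod 13): since gcd(44, 13) = 1, we get a unique residue mod 572.
    Write x = 35 + 44·t and substitute into x ≡ 1 (mod 13): 44·t ≡ 1 − 35 = -34 (mod 13).
    Reduce coefficients mod 13: 5·t ≡ 5 (mod 13).
    The inverse of 5 mod 13 is 8 (since 5·8 = 40 = 3·13 + 1), so t ≡ 8·5 = 40 ≡ 1 (mod 13).
    Then x = 35 + 44·1 = 79, valid modulo lcm(44, 13) = 572: x ≡ 79 (mod 572).
Verify: 79 mod 4 = 3 ✓, 79 mod 11 = 2 ✓, 79 mod 13 = 1 ✓.

x ≡ 79 (mod 572).


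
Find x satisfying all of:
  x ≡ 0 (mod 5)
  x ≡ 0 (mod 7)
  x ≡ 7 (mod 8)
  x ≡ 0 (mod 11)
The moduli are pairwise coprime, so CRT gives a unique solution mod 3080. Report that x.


Product of moduli M = 5 · 7 · 8 · 11 = 3080.
Merge one congruence at a time:
  Start: x ≡ 0 (mod 5).
  Combine with x ≡ 0 (mod 7); new modulus lcm = 35.
    Write x = 0 + 5·t and substitute into x ≡ 0 (mod 7): 5·t ≡ 0 − 0 = 0 (mod 7).
    The inverse of 5 mod 7 is 3 (since 5·3 = 15 = 2·7 + 1), so t ≡ 3·0 = 0 ≡ 0 (mod 7).
    Then x = 0 + 5·0 = 0, valid modulo lcm(5, 7) = 35: x ≡ 0 (mod 35).
  Combine with x ≡ 7 (mod 8); new modulus lcm = 280.
    Write x = 0 + 35·t and substitute into x ≡ 7 (mod 8): 35·t ≡ 7 − 0 = 7 (mod 8).
    Reduce coefficients mod 8: 3·t ≡ 7 (mod 8).
    The inverse of 3 mod 8 is 3 (since 3·3 = 9 = 1·8 + 1), so t ≡ 3·7 = 21 ≡ 5 (mod 8).
    Then x = 0 + 35·5 = 175, valid modulo lcm(35, 8) = 280: x ≡ 175 (mod 280).
  Combine with x ≡ 0 (mod 11); new modulus lcm = 3080.
    Write x = 175 + 280·t and substitute into x ≡ 0 (mod 11): 280·t ≡ 0 − 175 = -175 (mod 11).
    Reduce coefficients mod 11: 5·t ≡ 1 (mod 11).
    The inverse of 5 mod 11 is 9 (since 5·9 = 45 = 4·11 + 1), so t ≡ 9·1 = 9 ≡ 9 (mod 11).
    Then x = 175 + 280·9 = 2695, valid modulo lcm(280, 11) = 3080: x ≡ 2695 (mod 3080).
Verify against each original: 2695 mod 5 = 0, 2695 mod 7 = 0, 2695 mod 8 = 7, 2695 mod 11 = 0.

x ≡ 2695 (mod 3080).


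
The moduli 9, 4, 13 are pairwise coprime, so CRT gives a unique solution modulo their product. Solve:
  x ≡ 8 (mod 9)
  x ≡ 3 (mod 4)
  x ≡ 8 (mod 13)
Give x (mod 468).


Moduli 9, 4, 13 are pairwise coprime; by CRT there is a unique solution modulo M = 9 · 4 · 13 = 468.
Solve pairwise, accumulating the modulus:
  Start with x ≡ 8 (mod 9).
  Combine with x ≡ 3 (mod 4): since gcd(9, 4) = 1, we get a unique residue mod 36.
    Write x = 8 + 9·t and substitute into x ≡ 3 (mod 4): 9·t ≡ 3 − 8 = -5 (mod 4).
    Reduce coefficients mod 4: 1·t ≡ 3 (mod 4).
    So t ≡ 3 (mod 4).
    Then x = 8 + 9·3 = 35, valid modulo lcm(9, 4) = 36: x ≡ 35 (mod 36).
  Combine with x ≡ 8 (mod 13): since gcd(36, 13) = 1, we get a unique residue mod 468.
    Write x = 35 + 36·t and substitute into x ≡ 8 (mod 13): 36·t ≡ 8 − 35 = -27 (mod 13).
    Reduce coefficients mod 13: 10·t ≡ 12 (mod 13).
    The inverse of 10 mod 13 is 4 (since 10·4 = 40 = 3·13 + 1), so t ≡ 4·12 = 48 ≡ 9 (mod 13).
    Then x = 35 + 36·9 = 359, valid modulo lcm(36, 13) = 468: x ≡ 359 (mod 468).
Verify: 359 mod 9 = 8 ✓, 359 mod 4 = 3 ✓, 359 mod 13 = 8 ✓.

x ≡ 359 (mod 468).


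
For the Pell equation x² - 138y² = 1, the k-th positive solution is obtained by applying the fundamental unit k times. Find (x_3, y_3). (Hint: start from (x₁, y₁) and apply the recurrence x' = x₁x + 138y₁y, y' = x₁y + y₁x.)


Step 1: Find the fundamental solution (x₁, y₁) of x² - 138y² = 1.
  Expand √138 as a continued fraction. a₀ = ⌊√138⌋ = 11; iterate m_{k+1} = d_k·a_k − m_k, d_{k+1} = (138 − m_{k+1}²)/d_k, a_{k+1} = ⌊(a₀ + m_{k+1})/d_{k+1}⌋ (starting m₀ = 0, d₀ = 1), with convergents p_k = a_k·p_{k-1} + p_{k-2}, q_k = a_k·q_{k-1} + q_{k-2} (p₋₁ = 1, q₋₁ = 0):
  k = 0: a₀ = 11; p₀/q₀ = 11/1; p₀² − 138·q₀² = 121 − 138 = -17.
  k = 1: m = 11, d = 17, a = ⌊(11 + 11)/17⌋ = 1; p/q = (1·11 + 1)/(1·1 + 0) = 12/1; p² − 138·q² = 144 − 138 = 6.
  k = 2: m = 6, d = 6, a = ⌊(11 + 6)/6⌋ = 2; p/q = (2·12 + 11)/(2·1 + 1) = 35/3; p² − 138·q² = 1225 − 1242 = -17.
  k = 3: m = 6, d = 17, a = ⌊(11 + 6)/17⌋ = 1; p/q = (1·35 + 12)/(1·3 + 1) = 47/4; p² − 138·q² = 2209 − 2208 = 1.
  The first convergent with p² − 138·q² = 1 gives the fundamental solution (x₁, y₁) = (47, 4).
Step 2: Apply the recurrence (x_{n+1}, y_{n+1}) = (x₁x_n + 138y₁y_n, x₁y_n + y₁x_n) repeatedly.
  From (x_1, y_1) = (47, 4): x_2 = 47·47 + 138·4·4 = 4417; y_2 = 47·4 + 4·47 = 376.
  From (x_2, y_2) = (4417, 376): x_3 = 47·4417 + 138·4·376 = 415151; y_3 = 47·376 + 4·4417 = 35340.
Step 3: Verify x_3² - 138·y_3² = 172350352801 - 172350352800 = 1 (should be 1). ✓

(x_1, y_1) = (47, 4); (x_3, y_3) = (415151, 35340).


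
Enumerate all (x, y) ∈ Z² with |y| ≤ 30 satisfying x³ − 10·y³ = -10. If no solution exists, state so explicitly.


The equation is x³ - 10y³ = -10. For fixed y, x³ = 10·y³ − 10, so a solution requires the RHS to be a perfect cube.
Strategy: iterate y from -30 to 30, compute RHS = 10·y³ − 10, and check whether it is a (positive or negative) perfect cube.
Check small values of y:
  y = 0: RHS = -10 is not a perfect cube.
  y = 1: RHS = 0 = (0)³ ⇒ x = 0 works.
  y = -1: RHS = -20 is not a perfect cube.
  y = 2: RHS = 70 is not a perfect cube.
  y = -2: RHS = -90 is not a perfect cube.
  y = 3: RHS = 260 is not a perfect cube.
  y = -3: RHS = -280 is not a perfect cube.
Continuing the search up to |y| = 30 finds no further solutions beyond those listed.
Collected solutions: (0, 1).

Solutions (with |y| ≤ 30): (0, 1).


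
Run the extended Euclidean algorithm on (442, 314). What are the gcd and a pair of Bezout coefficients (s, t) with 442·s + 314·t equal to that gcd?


Euclidean algorithm on (442, 314) — divide until remainder is 0:
  442 = 1 · 314 + 128
  314 = 2 · 128 + 58
  128 = 2 · 58 + 12
  58 = 4 · 12 + 10
  12 = 1 · 10 + 2
  10 = 5 · 2 + 0
gcd(442, 314) = 2.
Track Bezout coefficients alongside the remainders: start with r₀ = 442 = a·1 + b·0 (s = 1, t = 0) and r₁ = 314 = a·0 + b·1 (s = 0, t = 1); each new remainder r_{k+1} = r_{k-1} − q_k·r_k inherits s_{k+1} = s_{k-1} − q_k·s_k, t_{k+1} = t_{k-1} − q_k·t_k, so r_k = a·s_k + b·t_k at every step:
  q = 1: r = 128, s = 1 − 1·0 = 1, t = 0 − 1·1 = -1  (check: 442·1 + 314·(-1) = 128)
  q = 2: r = 58, s = 0 − 2·1 = -2, t = 1 − 2·(-1) = 3  (check: 442·(-2) + 314·3 = 58)
  q = 2: r = 12, s = 1 − 2·(-2) = 5, t = -1 − 2·3 = -7  (check: 442·5 + 314·(-7) = 12)
  q = 4: r = 10, s = -2 − 4·5 = -22, t = 3 − 4·(-7) = 31  (check: 442·(-22) + 314·31 = 10)
  q = 1: r = 2, s = 5 − 1·(-22) = 27, t = -7 − 1·31 = -38  (check: 442·27 + 314·(-38) = 2)
The row with r = 2 (the gcd) gives the Bezout coefficients s = 27, t = -38.
Result: 442 · (27) + 314 · (-38) = 2.

gcd(442, 314) = 2; s = 27, t = -38 (check: 442·27 + 314·(-38) = 2).


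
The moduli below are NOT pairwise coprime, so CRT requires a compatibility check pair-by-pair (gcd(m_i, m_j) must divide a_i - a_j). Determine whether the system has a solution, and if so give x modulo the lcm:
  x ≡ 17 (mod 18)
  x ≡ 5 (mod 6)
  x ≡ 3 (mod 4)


Moduli 18, 6, 4 are not pairwise coprime, so CRT works modulo lcm(m_i) when all pairwise compatibility conditions hold.
Pairwise compatibility: gcd(m_i, m_j) must divide a_i - a_j for every pair.
Merge one congruence at a time:
  Start: x ≡ 17 (mod 18).
  Combine with x ≡ 5 (mod 6): gcd(18, 6) = 6; 5 - 17 = -12, which IS divisible by 6, so compatible.
    Write x = 17 + 18·t and substitute into x ≡ 5 (mod 6): 18·t ≡ 5 − 17 = -12 (mod 6).
    Divide the congruence (and modulus) by g = 6: 3·t ≡ -2 (mod 1).
    Modulo 1 every t works; take t = 0.
    Then x = 17 + 18·0 = 17, valid modulo lcm(18, 6) = 18: x ≡ 17 (mod 18).
  Combine with x ≡ 3 (mod 4): gcd(18, 4) = 2; 3 - 17 = -14, which IS divisible by 2, so compatible.
    Write x = 17 + 18·t and substitute into x ≡ 3 (mod 4): 18·t ≡ 3 − 17 = -14 (mod 4).
    Divide the congruence (and modulus) by g = 2: 9·t ≡ -7 (mod 2).
    Reduce coefficients mod 2: 1·t ≡ 1 (mod 2).
    So t ≡ 1 (mod 2).
    Then x = 17 + 18·1 = 35, valid modulo lcm(18, 4) = 36: x ≡ 35 (mod 36).
Verify: 35 mod 18 = 17, 35 mod 6 = 5, 35 mod 4 = 3.

x ≡ 35 (mod 36).


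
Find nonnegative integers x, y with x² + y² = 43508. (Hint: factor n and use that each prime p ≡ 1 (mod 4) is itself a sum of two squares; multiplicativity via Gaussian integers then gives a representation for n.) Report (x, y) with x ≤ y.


Step 1: Factor n = 43508 = 2^2 · 73 · 149.
Step 2: Check the mod-4 condition on each prime factor: 2 = 2 (special); 73 ≡ 1 (mod 4), exponent 1; 149 ≡ 1 (mod 4), exponent 1.
All primes ≡ 3 (mod 4) appear to even exponent (or don't appear), so by the two-squares theorem n IS expressible as a sum of two squares.
Step 3: Build a representation. Group n = k² · m with k = 2 and m = 73 · 149 = 10877 (a product of primes ≡ 1 (mod 4)); a representation of m scales to one of n via (k·x)² + (k·y)² = k²(x² + y²). Each prime p ≡ 1 (mod 4) is itself a sum of two squares; find a² by testing p − a² for a perfect square:
  73: 73 − 1² = 72, 73 − 2² = 69, 73 − 3² = 64 = 8² ⇒ 73 = 3² + 8².
  149: 149 − 1² = 148, 149 − 2² = 145, 149 − 3² = 140, 149 − 4² = 133, 149 − 5² = 124, 149 − 6² = 113, 149 − 7² = 100 = 10² ⇒ 149 = 7² + 10².
  Combine using the Brahmagupta–Fibonacci identity (a² + b²)(c² + d²) = (ac − bd)² + (ad + bc)² = (ac + bd)² + (ad − bc)²:
  73 · 149 = 10877: from (3² + 8²)(7² + 10²), take (3·7 − 8·10, 3·10 + 8·7) = (21 − 80, 30 + 56) = (-59, 86); dropping signs (only squares matter) gives (59, 86); check 59² + 86² = 3481 + 7396 = 10877 ✓.
  Scale by k = 2: (2·59, 2·86) = (118, 172).
Step 4: Order so x ≤ y and verify: 118² + 172² = 13924 + 29584 = 43508 = n. ✓

n = 43508 = 118² + 172² (one valid representation with x ≤ y).


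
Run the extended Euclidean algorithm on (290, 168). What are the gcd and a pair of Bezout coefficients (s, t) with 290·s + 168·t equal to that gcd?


Euclidean algorithm on (290, 168) — divide until remainder is 0:
  290 = 1 · 168 + 122
  168 = 1 · 122 + 46
  122 = 2 · 46 + 30
  46 = 1 · 30 + 16
  30 = 1 · 16 + 14
  16 = 1 · 14 + 2
  14 = 7 · 2 + 0
gcd(290, 168) = 2.
Track Bezout coefficients alongside the remainders: start with r₀ = 290 = a·1 + b·0 (s = 1, t = 0) and r₁ = 168 = a·0 + b·1 (s = 0, t = 1); each new remainder r_{k+1} = r_{k-1} − q_k·r_k inherits s_{k+1} = s_{k-1} − q_k·s_k, t_{k+1} = t_{k-1} − q_k·t_k, so r_k = a·s_k + b·t_k at every step:
  q = 1: r = 122, s = 1 − 1·0 = 1, t = 0 − 1·1 = -1  (check: 290·1 + 168·(-1) = 122)
  q = 1: r = 46, s = 0 − 1·1 = -1, t = 1 − 1·(-1) = 2  (check: 290·(-1) + 168·2 = 46)
  q = 2: r = 30, s = 1 − 2·(-1) = 3, t = -1 − 2·2 = -5  (check: 290·3 + 168·(-5) = 30)
  q = 1: r = 16, s = -1 − 1·3 = -4, t = 2 − 1·(-5) = 7  (check: 290·(-4) + 168·7 = 16)
  q = 1: r = 14, s = 3 − 1·(-4) = 7, t = -5 − 1·7 = -12  (check: 290·7 + 168·(-12) = 14)
  q = 1: r = 2, s = -4 − 1·7 = -11, t = 7 − 1·(-12) = 19  (check: 290·(-11) + 168·19 = 2)
The row with r = 2 (the gcd) gives the Bezout coefficients s = -11, t = 19.
Result: 290 · (-11) + 168 · (19) = 2.

gcd(290, 168) = 2; s = -11, t = 19 (check: 290·(-11) + 168·19 = 2).


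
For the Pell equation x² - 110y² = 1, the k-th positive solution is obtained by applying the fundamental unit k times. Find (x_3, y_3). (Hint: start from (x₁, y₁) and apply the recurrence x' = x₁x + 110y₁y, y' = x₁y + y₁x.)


Step 1: Find the fundamental solution (x₁, y₁) of x² - 110y² = 1.
  Expand √110 as a continued fraction. a₀ = ⌊√110⌋ = 10; iterate m_{k+1} = d_k·a_k − m_k, d_{k+1} = (110 − m_{k+1}²)/d_k, a_{k+1} = ⌊(a₀ + m_{k+1})/d_{k+1}⌋ (starting m₀ = 0, d₀ = 1), with convergents p_k = a_k·p_{k-1} + p_{k-2}, q_k = a_k·q_{k-1} + q_{k-2} (p₋₁ = 1, q₋₁ = 0):
  k = 0: a₀ = 10; p₀/q₀ = 10/1; p₀² − 110·q₀² = 100 − 110 = -10.
  k = 1: m = 10, d = 10, a = ⌊(10 + 10)/10⌋ = 2; p/q = (2·10 + 1)/(2·1 + 0) = 21/2; p² − 110·q² = 441 − 440 = 1.
  The first convergent with p² − 110·q² = 1 gives the fundamental solution (x₁, y₁) = (21, 2).
Step 2: Apply the recurrence (x_{n+1}, y_{n+1}) = (x₁x_n + 110y₁y_n, x₁y_n + y₁x_n) repeatedly.
  From (x_1, y_1) = (21, 2): x_2 = 21·21 + 110·2·2 = 881; y_2 = 21·2 + 2·21 = 84.
  From (x_2, y_2) = (881, 84): x_3 = 21·881 + 110·2·84 = 36981; y_3 = 21·84 + 2·881 = 3526.
Step 3: Verify x_3² - 110·y_3² = 1367594361 - 1367594360 = 1 (should be 1). ✓

(x_1, y_1) = (21, 2); (x_3, y_3) = (36981, 3526).


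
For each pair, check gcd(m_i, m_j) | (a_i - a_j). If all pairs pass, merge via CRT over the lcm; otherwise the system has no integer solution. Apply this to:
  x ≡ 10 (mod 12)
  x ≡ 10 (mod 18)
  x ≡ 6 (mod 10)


Moduli 12, 18, 10 are not pairwise coprime, so CRT works modulo lcm(m_i) when all pairwise compatibility conditions hold.
Pairwise compatibility: gcd(m_i, m_j) must divide a_i - a_j for every pair.
Merge one congruence at a time:
  Start: x ≡ 10 (mod 12).
  Combine with x ≡ 10 (mod 18): gcd(12, 18) = 6; 10 - 10 = 0, which IS divisible by 6, so compatible.
    Write x = 10 + 12·t and substitute into x ≡ 10 (mod 18): 12·t ≡ 10 − 10 = 0 (mod 18).
    Divide the congruence (and modulus) by g = 6: 2·t ≡ 0 (mod 3).
    The inverse of 2 mod 3 is 2 (since 2·2 = 4 = 1·3 + 1), so t ≡ 2·0 = 0 ≡ 0 (mod 3).
    Then x = 10 + 12·0 = 10, valid modulo lcm(12, 18) = 36: x ≡ 10 (mod 36).
  Combine with x ≡ 6 (mod 10): gcd(36, 10) = 2; 6 - 10 = -4, which IS divisible by 2, so compatible.
    Write x = 10 + 36·t and substitute into x ≡ 6 (mod 10): 36·t ≡ 6 − 10 = -4 (mod 10).
    Divide the congruence (and modulus) by g = 2: 18·t ≡ -2 (mod 5).
    Reduce coefficients mod 5: 3·t ≡ 3 (mod 5).
    The inverse of 3 mod 5 is 2 (since 3·2 = 6 = 1·5 + 1), so t ≡ 2·3 = 6 ≡ 1 (mod 5).
    Then x = 10 + 36·1 = 46, valid modulo lcm(36, 10) = 180: x ≡ 46 (mod 180).
Verify: 46 mod 12 = 10, 46 mod 18 = 10, 46 mod 10 = 6.

x ≡ 46 (mod 180).


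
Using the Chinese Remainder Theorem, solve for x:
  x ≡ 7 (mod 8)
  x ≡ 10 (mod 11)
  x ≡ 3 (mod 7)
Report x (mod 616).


Moduli 8, 11, 7 are pairwise coprime; by CRT there is a unique solution modulo M = 8 · 11 · 7 = 616.
Solve pairwise, accumulating the modulus:
  Start with x ≡ 7 (mod 8).
  Combine with x ≡ 10 (mod 11): since gcd(8, 11) = 1, we get a unique residue mod 88.
    Write x = 7 + 8·t and substitute into x ≡ 10 (mod 11): 8·t ≡ 10 − 7 = 3 (mod 11).
    The inverse of 8 mod 11 is 7 (since 8·7 = 56 = 5·11 + 1), so t ≡ 7·3 = 21 ≡ 10 (mod 11).
    Then x = 7 + 8·10 = 87, valid modulo lcm(8, 11) = 88: x ≡ 87 (mod 88).
  Combine with x ≡ 3 (mod 7): since gcd(88, 7) = 1, we get a unique residue mod 616.
    Write x = 87 + 88·t and substitute into x ≡ 3 (mod 7): 88·t ≡ 3 − 87 = -84 (mod 7).
    Reduce coefficients mod 7: 4·t ≡ 0 (mod 7).
    The inverse of 4 mod 7 is 2 (since 4·2 = 8 = 1·7 + 1), so t ≡ 2·0 = 0 ≡ 0 (mod 7).
    Then x = 87 + 88·0 = 87, valid modulo lcm(88, 7) = 616: x ≡ 87 (mod 616).
Verify: 87 mod 8 = 7 ✓, 87 mod 11 = 10 ✓, 87 mod 7 = 3 ✓.

x ≡ 87 (mod 616).


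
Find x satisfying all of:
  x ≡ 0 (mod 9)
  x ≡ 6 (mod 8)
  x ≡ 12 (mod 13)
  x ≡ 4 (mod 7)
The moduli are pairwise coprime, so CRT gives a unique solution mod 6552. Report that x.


Product of moduli M = 9 · 8 · 13 · 7 = 6552.
Merge one congruence at a time:
  Start: x ≡ 0 (mod 9).
  Combine with x ≡ 6 (mod 8); new modulus lcm = 72.
    Write x = 0 + 9·t and substitute into x ≡ 6 (mod 8): 9·t ≡ 6 − 0 = 6 (mod 8).
    Reduce coefficients mod 8: 1·t ≡ 6 (mod 8).
    So t ≡ 6 (mod 8).
    Then x = 0 + 9·6 = 54, valid modulo lcm(9, 8) = 72: x ≡ 54 (mod 72).
  Combine with x ≡ 12 (mod 13); new modulus lcm = 936.
    Write x = 54 + 72·t and substitute into x ≡ 12 (mod 13): 72·t ≡ 12 − 54 = -42 (mod 13).
    Reduce coefficients mod 13: 7·t ≡ 10 (mod 13).
    The inverse of 7 mod 13 is 2 (since 7·2 = 14 = 1·13 + 1), so t ≡ 2·10 = 20 ≡ 7 (mod 13).
    Then x = 54 + 72·7 = 558, valid modulo lcm(72, 13) = 936: x ≡ 558 (mod 936).
  Combine with x ≡ 4 (mod 7); new modulus lcm = 6552.
    Write x = 558 + 936·t and substitute into x ≡ 4 (mod 7): 936·t ≡ 4 − 558 = -554 (mod 7).
    Reduce coefficients mod 7: 5·t ≡ 6 (mod 7).
    The inverse of 5 mod 7 is 3 (since 5·3 = 15 = 2·7 + 1), so t ≡ 3·6 = 18 ≡ 4 (mod 7).
    Then x = 558 + 936·4 = 4302, valid modulo lcm(936, 7) = 6552: x ≡ 4302 (mod 6552).
Verify against each original: 4302 mod 9 = 0, 4302 mod 8 = 6, 4302 mod 13 = 12, 4302 mod 7 = 4.

x ≡ 4302 (mod 6552).


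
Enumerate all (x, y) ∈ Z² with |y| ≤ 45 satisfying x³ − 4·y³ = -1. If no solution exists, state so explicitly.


The equation is x³ - 4y³ = -1. For fixed y, x³ = 4·y³ − 1, so a solution requires the RHS to be a perfect cube.
Strategy: iterate y from -45 to 45, compute RHS = 4·y³ − 1, and check whether it is a (positive or negative) perfect cube.
Check small values of y:
  y = 0: RHS = -1 = (-1)³ ⇒ x = -1 works.
  y = 1: RHS = 3 is not a perfect cube.
  y = -1: RHS = -5 is not a perfect cube.
  y = 2: RHS = 31 is not a perfect cube.
  y = -2: RHS = -33 is not a perfect cube.
  y = 3: RHS = 107 is not a perfect cube.
  y = -3: RHS = -109 is not a perfect cube.
Continuing the search up to |y| = 45 finds no further solutions beyond those listed.
Collected solutions: (-1, 0).

Solutions (with |y| ≤ 45): (-1, 0).


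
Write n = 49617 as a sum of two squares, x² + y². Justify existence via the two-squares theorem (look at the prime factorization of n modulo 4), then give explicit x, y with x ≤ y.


Step 1: Factor n = 49617 = 3^2 · 37 · 149.
Step 2: Check the mod-4 condition on each prime factor: 3 ≡ 3 (mod 4), exponent 2 (must be even); 37 ≡ 1 (mod 4), exponent 1; 149 ≡ 1 (mod 4), exponent 1.
All primes ≡ 3 (mod 4) appear to even exponent (or don't appear), so by the two-squares theorem n IS expressible as a sum of two squares.
Step 3: Build a representation. Group n = k² · m with k = 3 and m = 37 · 149 = 5513 (a product of primes ≡ 1 (mod 4)); a representation of m scales to one of n via (k·x)² + (k·y)² = k²(x² + y²). Each prime p ≡ 1 (mod 4) is itself a sum of two squares; find a² by testing p − a² for a perfect square:
  37: 37 − 1² = 36 = 6² ⇒ 37 = 1² + 6².
  149: 149 − 1² = 148, 149 − 2² = 145, 149 − 3² = 140, 149 − 4² = 133, 149 − 5² = 124, 149 − 6² = 113, 149 − 7² = 100 = 10² ⇒ 149 = 7² + 10².
  Combine using the Brahmagupta–Fibonacci identity (a² + b²)(c² + d²) = (ac − bd)² + (ad + bc)² = (ac + bd)² + (ad − bc)²:
  37 · 149 = 5513: from (1² + 6²)(7² + 10²), take (1·7 − 6·10, 1·10 + 6·7) = (7 − 60, 10 + 42) = (-53, 52); dropping signs (only squares matter) gives (53, 52); check 53² + 52² = 2809 + 2704 = 5513 ✓.
  Scale by k = 3: (3·53, 3·52) = (159, 156).
Step 4: Order so x ≤ y and verify: 156² + 159² = 24336 + 25281 = 49617 = n. ✓

n = 49617 = 156² + 159² (one valid representation with x ≤ y).


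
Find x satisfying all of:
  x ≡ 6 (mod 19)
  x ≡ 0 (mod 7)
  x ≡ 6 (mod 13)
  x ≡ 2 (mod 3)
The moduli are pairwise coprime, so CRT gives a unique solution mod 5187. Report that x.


Product of moduli M = 19 · 7 · 13 · 3 = 5187.
Merge one congruence at a time:
  Start: x ≡ 6 (mod 19).
  Combine with x ≡ 0 (mod 7); new modulus lcm = 133.
    Write x = 6 + 19·t and substitute into x ≡ 0 (mod 7): 19·t ≡ 0 − 6 = -6 (mod 7).
    Reduce coefficients mod 7: 5·t ≡ 1 (mod 7).
    The inverse of 5 mod 7 is 3 (since 5·3 = 15 = 2·7 + 1), so t ≡ 3·1 = 3 ≡ 3 (mod 7).
    Then x = 6 + 19·3 = 63, valid modulo lcm(19, 7) = 133: x ≡ 63 (mod 133).
  Combine with x ≡ 6 (mod 13); new modulus lcm = 1729.
    Write x = 63 + 133·t and substitute into x ≡ 6 (mod 13): 133·t ≡ 6 − 63 = -57 (mod 13).
    Reduce coefficients mod 13: 3·t ≡ 8 (mod 13).
    The inverse of 3 mod 13 is 9 (since 3·9 = 27 = 2·13 + 1), so t ≡ 9·8 = 72 ≡ 7 (mod 13).
    Then x = 63 + 133·7 = 994, valid modulo lcm(133, 13) = 1729: x ≡ 994 (mod 1729).
  Combine with x ≡ 2 (mod 3); new modulus lcm = 5187.
    Write x = 994 + 1729·t and substitute into x ≡ 2 (mod 3): 1729·t ≡ 2 − 994 = -992 (mod 3).
    Reduce coefficients mod 3: 1·t ≡ 1 (mod 3).
    So t ≡ 1 (mod 3).
    Then x = 994 + 1729·1 = 2723, valid modulo lcm(1729, 3) = 5187: x ≡ 2723 (mod 5187).
Verify against each original: 2723 mod 19 = 6, 2723 mod 7 = 0, 2723 mod 13 = 6, 2723 mod 3 = 2.

x ≡ 2723 (mod 5187).


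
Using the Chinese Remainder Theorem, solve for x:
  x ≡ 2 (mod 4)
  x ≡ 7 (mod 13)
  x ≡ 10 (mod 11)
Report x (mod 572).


Moduli 4, 13, 11 are pairwise coprime; by CRT there is a unique solution modulo M = 4 · 13 · 11 = 572.
Solve pairwise, accumulating the modulus:
  Start with x ≡ 2 (mod 4).
  Combine with x ≡ 7 (mod 13): since gcd(4, 13) = 1, we get a unique residue mod 52.
    Write x = 2 + 4·t and substitute into x ≡ 7 (mod 13): 4·t ≡ 7 − 2 = 5 (mod 13).
    The inverse of 4 mod 13 is 10 (since 4·10 = 40 = 3·13 + 1), so t ≡ 10·5 = 50 ≡ 11 (mod 13).
    Then x = 2 + 4·11 = 46, valid modulo lcm(4, 13) = 52: x ≡ 46 (mod 52).
  Combine with x ≡ 10 (mod 11): since gcd(52, 11) = 1, we get a unique residue mod 572.
    Write x = 46 + 52·t and substitute into x ≡ 10 (mod 11): 52·t ≡ 10 − 46 = -36 (mod 11).
    Reduce coefficients mod 11: 8·t ≡ 8 (mod 11).
    The inverse of 8 mod 11 is 7 (since 8·7 = 56 = 5·11 + 1), so t ≡ 7·8 = 56 ≡ 1 (mod 11).
    Then x = 46 + 52·1 = 98, valid modulo lcm(52, 11) = 572: x ≡ 98 (mod 572).
Verify: 98 mod 4 = 2 ✓, 98 mod 13 = 7 ✓, 98 mod 11 = 10 ✓.

x ≡ 98 (mod 572).


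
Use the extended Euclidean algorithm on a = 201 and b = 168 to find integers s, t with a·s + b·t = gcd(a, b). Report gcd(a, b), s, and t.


Euclidean algorithm on (201, 168) — divide until remainder is 0:
  201 = 1 · 168 + 33
  168 = 5 · 33 + 3
  33 = 11 · 3 + 0
gcd(201, 168) = 3.
Track Bezout coefficients alongside the remainders: start with r₀ = 201 = a·1 + b·0 (s = 1, t = 0) and r₁ = 168 = a·0 + b·1 (s = 0, t = 1); each new remainder r_{k+1} = r_{k-1} − q_k·r_k inherits s_{k+1} = s_{k-1} − q_k·s_k, t_{k+1} = t_{k-1} − q_k·t_k, so r_k = a·s_k + b·t_k at every step:
  q = 1: r = 33, s = 1 − 1·0 = 1, t = 0 − 1·1 = -1  (check: 201·1 + 168·(-1) = 33)
  q = 5: r = 3, s = 0 − 5·1 = -5, t = 1 − 5·(-1) = 6  (check: 201·(-5) + 168·6 = 3)
The row with r = 3 (the gcd) gives the Bezout coefficients s = -5, t = 6.
Result: 201 · (-5) + 168 · (6) = 3.

gcd(201, 168) = 3; s = -5, t = 6 (check: 201·(-5) + 168·6 = 3).


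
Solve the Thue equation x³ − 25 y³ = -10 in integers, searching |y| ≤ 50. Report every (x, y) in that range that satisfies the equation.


The equation is x³ - 25y³ = -10. For fixed y, x³ = 25·y³ − 10, so a solution requires the RHS to be a perfect cube.
Strategy: iterate y from -50 to 50, compute RHS = 25·y³ − 10, and check whether it is a (positive or negative) perfect cube.
Check small values of y:
  y = 0: RHS = -10 is not a perfect cube.
  y = 1: RHS = 15 is not a perfect cube.
  y = -1: RHS = -35 is not a perfect cube.
  y = 2: RHS = 190 is not a perfect cube.
  y = -2: RHS = -210 is not a perfect cube.
  y = 3: RHS = 665 is not a perfect cube.
  y = -3: RHS = -685 is not a perfect cube.
Continuing the search up to |y| = 50 finds no solutions either.
No (x, y) in the scanned range satisfies the equation.

No integer solutions with |y| ≤ 50.


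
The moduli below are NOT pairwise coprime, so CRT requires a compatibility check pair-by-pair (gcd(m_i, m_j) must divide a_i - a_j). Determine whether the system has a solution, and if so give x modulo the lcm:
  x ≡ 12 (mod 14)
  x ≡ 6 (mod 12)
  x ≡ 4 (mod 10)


Moduli 14, 12, 10 are not pairwise coprime, so CRT works modulo lcm(m_i) when all pairwise compatibility conditions hold.
Pairwise compatibility: gcd(m_i, m_j) must divide a_i - a_j for every pair.
Merge one congruence at a time:
  Start: x ≡ 12 (mod 14).
  Combine with x ≡ 6 (mod 12): gcd(14, 12) = 2; 6 - 12 = -6, which IS divisible by 2, so compatible.
    Write x = 12 + 14·t and substitute into x ≡ 6 (mod 12): 14·t ≡ 6 − 12 = -6 (mod 12).
    Divide the congruence (and modulus) by g = 2: 7·t ≡ -3 (mod 6).
    Reduce coefficients mod 6: 1·t ≡ 3 (mod 6).
    So t ≡ 3 (mod 6).
    Then x = 12 + 14·3 = 54, valid modulo lcm(14, 12) = 84: x ≡ 54 (mod 84).
  Combine with x ≡ 4 (mod 10): gcd(84, 10) = 2; 4 - 54 = -50, which IS divisible by 2, so compatible.
    Write x = 54 + 84·t and substitute into x ≡ 4 (mod 10): 84·t ≡ 4 − 54 = -50 (mod 10).
    Divide the congruence (and modulus) by g = 2: 42·t ≡ -25 (mod 5).
    Reduce coefficients mod 5: 2·t ≡ 0 (mod 5).
    The inverse of 2 mod 5 is 3 (since 2·3 = 6 = 1·5 + 1), so t ≡ 3·0 = 0 ≡ 0 (mod 5).
    Then x = 54 + 84·0 = 54, valid modulo lcm(84, 10) = 420: x ≡ 54 (mod 420).
Verify: 54 mod 14 = 12, 54 mod 12 = 6, 54 mod 10 = 4.

x ≡ 54 (mod 420).


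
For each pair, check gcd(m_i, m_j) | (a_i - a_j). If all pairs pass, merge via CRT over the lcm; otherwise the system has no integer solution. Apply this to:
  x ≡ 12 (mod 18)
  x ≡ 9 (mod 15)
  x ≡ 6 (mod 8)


Moduli 18, 15, 8 are not pairwise coprime, so CRT works modulo lcm(m_i) when all pairwise compatibility conditions hold.
Pairwise compatibility: gcd(m_i, m_j) must divide a_i - a_j for every pair.
Merge one congruence at a time:
  Start: x ≡ 12 (mod 18).
  Combine with x ≡ 9 (mod 15): gcd(18, 15) = 3; 9 - 12 = -3, which IS divisible by 3, so compatible.
    Write x = 12 + 18·t and substitute into x ≡ 9 (mod 15): 18·t ≡ 9 − 12 = -3 (mod 15).
    Divide the congruence (and modulus) by g = 3: 6·t ≡ -1 (mod 5).
    Reduce coefficients mod 5: 1·t ≡ 4 (mod 5).
    So t ≡ 4 (mod 5).
    Then x = 12 + 18·4 = 84, valid modulo lcm(18, 15) = 90: x ≡ 84 (mod 90).
  Combine with x ≡ 6 (mod 8): gcd(90, 8) = 2; 6 - 84 = -78, which IS divisible by 2, so compatible.
    Write x = 84 + 90·t and substitute into x ≡ 6 (mod 8): 90·t ≡ 6 − 84 = -78 (mod 8).
    Divide the congruence (and modulus) by g = 2: 45·t ≡ -39 (mod 4).
    Reduce coefficients mod 4: 1·t ≡ 1 (mod 4).
    So t ≡ 1 (mod 4).
    Then x = 84 + 90·1 = 174, valid modulo lcm(90, 8) = 360: x ≡ 174 (mod 360).
Verify: 174 mod 18 = 12, 174 mod 15 = 9, 174 mod 8 = 6.

x ≡ 174 (mod 360).


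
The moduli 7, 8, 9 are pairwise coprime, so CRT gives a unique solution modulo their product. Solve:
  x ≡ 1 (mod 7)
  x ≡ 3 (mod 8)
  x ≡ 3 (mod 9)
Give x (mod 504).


Moduli 7, 8, 9 are pairwise coprime; by CRT there is a unique solution modulo M = 7 · 8 · 9 = 504.
Solve pairwise, accumulating the modulus:
  Start with x ≡ 1 (mod 7).
  Combine with x ≡ 3 (mod 8): since gcd(7, 8) = 1, we get a unique residue mod 56.
    Write x = 1 + 7·t and substitute into x ≡ 3 (mod 8): 7·t ≡ 3 − 1 = 2 (mod 8).
    The inverse of 7 mod 8 is 7 (since 7·7 = 49 = 6·8 + 1), so t ≡ 7·2 = 14 ≡ 6 (mod 8).
    Then x = 1 + 7·6 = 43, valid modulo lcm(7, 8) = 56: x ≡ 43 (mod 56).
  Combine with x ≡ 3 (mod 9): since gcd(56, 9) = 1, we get a unique residue mod 504.
    Write x = 43 + 56·t and substitute into x ≡ 3 (mod 9): 56·t ≡ 3 − 43 = -40 (mod 9).
    Reduce coefficients mod 9: 2·t ≡ 5 (mod 9).
    The inverse of 2 mod 9 is 5 (since 2·5 = 10 = 1·9 + 1), so t ≡ 5·5 = 25 ≡ 7 (mod 9).
    Then x = 43 + 56·7 = 435, valid modulo lcm(56, 9) = 504: x ≡ 435 (mod 504).
Verify: 435 mod 7 = 1 ✓, 435 mod 8 = 3 ✓, 435 mod 9 = 3 ✓.

x ≡ 435 (mod 504).


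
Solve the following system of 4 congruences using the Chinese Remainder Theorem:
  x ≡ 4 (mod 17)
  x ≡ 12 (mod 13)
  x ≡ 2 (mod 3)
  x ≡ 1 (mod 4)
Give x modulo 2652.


Product of moduli M = 17 · 13 · 3 · 4 = 2652.
Merge one congruence at a time:
  Start: x ≡ 4 (mod 17).
  Combine with x ≡ 12 (mod 13); new modulus lcm = 221.
    Write x = 4 + 17·t and substitute into x ≡ 12 (mod 13): 17·t ≡ 12 − 4 = 8 (mod 13).
    Reduce coefficients mod 13: 4·t ≡ 8 (mod 13).
    The inverse of 4 mod 13 is 10 (since 4·10 = 40 = 3·13 + 1), so t ≡ 10·8 = 80 ≡ 2 (mod 13).
    Then x = 4 + 17·2 = 38, valid modulo lcm(17, 13) = 221: x ≡ 38 (mod 221).
  Combine with x ≡ 2 (mod 3); new modulus lcm = 663.
    Write x = 38 + 221·t and substitute into x ≡ 2 (mod 3): 221·t ≡ 2 − 38 = -36 (mod 3).
    Reduce coefficients mod 3: 2·t ≡ 0 (mod 3).
    The inverse of 2 mod 3 is 2 (since 2·2 = 4 = 1·3 + 1), so t ≡ 2·0 = 0 ≡ 0 (mod 3).
    Then x = 38 + 221·0 = 38, valid modulo lcm(221, 3) = 663: x ≡ 38 (mod 663).
  Combine with x ≡ 1 (mod 4); new modulus lcm = 2652.
    Write x = 38 + 663·t and substitute into x ≡ 1 (mod 4): 663·t ≡ 1 − 38 = -37 (mod 4).
    Reduce coefficients mod 4: 3·t ≡ 3 (mod 4).
    The inverse of 3 mod 4 is 3 (since 3·3 = 9 = 2·4 + 1), so t ≡ 3·3 = 9 ≡ 1 (mod 4).
    Then x = 38 + 663·1 = 701, valid modulo lcm(663, 4) = 2652: x ≡ 701 (mod 2652).
Verify against each original: 701 mod 17 = 4, 701 mod 13 = 12, 701 mod 3 = 2, 701 mod 4 = 1.

x ≡ 701 (mod 2652).


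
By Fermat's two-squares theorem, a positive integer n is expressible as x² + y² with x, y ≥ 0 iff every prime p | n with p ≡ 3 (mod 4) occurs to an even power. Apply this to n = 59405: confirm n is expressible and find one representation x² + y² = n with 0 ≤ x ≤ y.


Step 1: Factor n = 59405 = 5 · 109^2.
Step 2: Check the mod-4 condition on each prime factor: 5 ≡ 1 (mod 4), exponent 1; 109 ≡ 1 (mod 4), exponent 2.
All primes ≡ 3 (mod 4) appear to even exponent (or don't appear), so by the two-squares theorem n IS expressible as a sum of two squares.
Step 3: Build a representation. Here n = 5 · 109 · 109 is a product of primes ≡ 1 (mod 4). Each prime p ≡ 1 (mod 4) is itself a sum of two squares; find a² by testing p − a² for a perfect square:
  5: 5 − 1² = 4 = 2² ⇒ 5 = 1² + 2².
  109: 109 − 1² = 108, 109 − 2² = 105, 109 − 3² = 100 = 10² ⇒ 109 = 3² + 10².
  Combine using the Brahmagupta–Fibonacci identity (a² + b²)(c² + d²) = (ac − bd)² + (ad + bc)² = (ac + bd)² + (ad − bc)²:
  5 · 109 = 545: from (1² + 2²)(3² + 10²), take (1·3 − 2·10, 1·10 + 2·3) = (3 − 20, 10 + 6) = (-17, 16); dropping signs (only squares matter) gives (17, 16); check 17² + 16² = 289 + 256 = 545 ✓.
  545 · 109 = 59405: from (17² + 16²)(3² + 10²), take (17·3 − 16·10, 17·10 + 16·3) = (51 − 160, 170 + 48) = (-109, 218); dropping signs (only squares matter) gives (109, 218); check 109² + 218² = 11881 + 47524 = 59405 ✓.
Step 4: Order so x ≤ y and verify: 109² + 218² = 11881 + 47524 = 59405 = n. ✓

n = 59405 = 109² + 218² (one valid representation with x ≤ y).


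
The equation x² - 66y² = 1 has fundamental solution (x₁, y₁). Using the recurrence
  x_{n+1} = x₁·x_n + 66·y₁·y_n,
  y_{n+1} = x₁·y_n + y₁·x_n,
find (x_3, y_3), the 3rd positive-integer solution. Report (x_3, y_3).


Step 1: Find the fundamental solution (x₁, y₁) of x² - 66y² = 1.
  Expand √66 as a continued fraction. a₀ = ⌊√66⌋ = 8; iterate m_{k+1} = d_k·a_k − m_k, d_{k+1} = (66 − m_{k+1}²)/d_k, a_{k+1} = ⌊(a₀ + m_{k+1})/d_{k+1}⌋ (starting m₀ = 0, d₀ = 1), with convergents p_k = a_k·p_{k-1} + p_{k-2}, q_k = a_k·q_{k-1} + q_{k-2} (p₋₁ = 1, q₋₁ = 0):
  k = 0: a₀ = 8; p₀/q₀ = 8/1; p₀² − 66·q₀² = 64 − 66 = -2.
  k = 1: m = 8, d = 2, a = ⌊(8 + 8)/2⌋ = 8; p/q = (8·8 + 1)/(8·1 + 0) = 65/8; p² − 66·q² = 4225 − 4224 = 1.
  The first convergent with p² − 66·q² = 1 gives the fundamental solution (x₁, y₁) = (65, 8).
Step 2: Apply the recurrence (x_{n+1}, y_{n+1}) = (x₁x_n + 66y₁y_n, x₁y_n + y₁x_n) repeatedly.
  From (x_1, y_1) = (65, 8): x_2 = 65·65 + 66·8·8 = 8449; y_2 = 65·8 + 8·65 = 1040.
  From (x_2, y_2) = (8449, 1040): x_3 = 65·8449 + 66·8·1040 = 1098305; y_3 = 65·1040 + 8·8449 = 135192.
Step 3: Verify x_3² - 66·y_3² = 1206273873025 - 1206273873024 = 1 (should be 1). ✓

(x_1, y_1) = (65, 8); (x_3, y_3) = (1098305, 135192).


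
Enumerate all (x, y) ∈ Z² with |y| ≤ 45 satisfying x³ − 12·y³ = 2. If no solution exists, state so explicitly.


The equation is x³ - 12y³ = 2. For fixed y, x³ = 12·y³ + 2, so a solution requires the RHS to be a perfect cube.
Strategy: iterate y from -45 to 45, compute RHS = 12·y³ + 2, and check whether it is a (positive or negative) perfect cube.
Check small values of y:
  y = 0: RHS = 2 is not a perfect cube.
  y = 1: RHS = 14 is not a perfect cube.
  y = -1: RHS = -10 is not a perfect cube.
  y = 2: RHS = 98 is not a perfect cube.
  y = -2: RHS = -94 is not a perfect cube.
  y = 3: RHS = 326 is not a perfect cube.
  y = -3: RHS = -322 is not a perfect cube.
Continuing the search up to |y| = 45 finds no solutions either.
No (x, y) in the scanned range satisfies the equation.

No integer solutions with |y| ≤ 45.


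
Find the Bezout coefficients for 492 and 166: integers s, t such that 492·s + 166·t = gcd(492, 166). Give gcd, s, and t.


Euclidean algorithm on (492, 166) — divide until remainder is 0:
  492 = 2 · 166 + 160
  166 = 1 · 160 + 6
  160 = 26 · 6 + 4
  6 = 1 · 4 + 2
  4 = 2 · 2 + 0
gcd(492, 166) = 2.
Track Bezout coefficients alongside the remainders: start with r₀ = 492 = a·1 + b·0 (s = 1, t = 0) and r₁ = 166 = a·0 + b·1 (s = 0, t = 1); each new remainder r_{k+1} = r_{k-1} − q_k·r_k inherits s_{k+1} = s_{k-1} − q_k·s_k, t_{k+1} = t_{k-1} − q_k·t_k, so r_k = a·s_k + b·t_k at every step:
  q = 2: r = 160, s = 1 − 2·0 = 1, t = 0 − 2·1 = -2  (check: 492·1 + 166·(-2) = 160)
  q = 1: r = 6, s = 0 − 1·1 = -1, t = 1 − 1·(-2) = 3  (check: 492·(-1) + 166·3 = 6)
  q = 26: r = 4, s = 1 − 26·(-1) = 27, t = -2 − 26·3 = -80  (check: 492·27 + 166·(-80) = 4)
  q = 1: r = 2, s = -1 − 1·27 = -28, t = 3 − 1·(-80) = 83  (check: 492·(-28) + 166·83 = 2)
The row with r = 2 (the gcd) gives the Bezout coefficients s = -28, t = 83.
Result: 492 · (-28) + 166 · (83) = 2.

gcd(492, 166) = 2; s = -28, t = 83 (check: 492·(-28) + 166·83 = 2).
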